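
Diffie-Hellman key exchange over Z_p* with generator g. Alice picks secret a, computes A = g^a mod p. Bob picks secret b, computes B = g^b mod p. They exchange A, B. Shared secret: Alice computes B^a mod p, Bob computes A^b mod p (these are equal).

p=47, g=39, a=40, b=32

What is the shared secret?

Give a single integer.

A = 39^40 mod 47  (bits of 40 = 101000)
  bit 0 = 1: r = r^2 * 39 mod 47 = 1^2 * 39 = 1*39 = 39
  bit 1 = 0: r = r^2 mod 47 = 39^2 = 17
  bit 2 = 1: r = r^2 * 39 mod 47 = 17^2 * 39 = 7*39 = 38
  bit 3 = 0: r = r^2 mod 47 = 38^2 = 34
  bit 4 = 0: r = r^2 mod 47 = 34^2 = 28
  bit 5 = 0: r = r^2 mod 47 = 28^2 = 32
  -> A = 32
B = 39^32 mod 47  (bits of 32 = 100000)
  bit 0 = 1: r = r^2 * 39 mod 47 = 1^2 * 39 = 1*39 = 39
  bit 1 = 0: r = r^2 mod 47 = 39^2 = 17
  bit 2 = 0: r = r^2 mod 47 = 17^2 = 7
  bit 3 = 0: r = r^2 mod 47 = 7^2 = 2
  bit 4 = 0: r = r^2 mod 47 = 2^2 = 4
  bit 5 = 0: r = r^2 mod 47 = 4^2 = 16
  -> B = 16
s = B^a = 16^40 mod 47  (bits of 40 = 101000)
  bit 0 = 1: r = r^2 * 16 mod 47 = 1^2 * 16 = 1*16 = 16
  bit 1 = 0: r = r^2 mod 47 = 16^2 = 21
  bit 2 = 1: r = r^2 * 16 mod 47 = 21^2 * 16 = 18*16 = 6
  bit 3 = 0: r = r^2 mod 47 = 6^2 = 36
  bit 4 = 0: r = r^2 mod 47 = 36^2 = 27
  bit 5 = 0: r = r^2 mod 47 = 27^2 = 24
  -> s = B^a = 24

Answer: 24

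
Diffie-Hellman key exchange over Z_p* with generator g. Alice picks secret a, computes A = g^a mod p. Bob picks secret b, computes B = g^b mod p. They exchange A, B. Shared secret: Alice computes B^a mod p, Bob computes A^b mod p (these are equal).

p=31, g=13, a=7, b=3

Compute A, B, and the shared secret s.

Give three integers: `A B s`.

Answer: 22 27 15

Derivation:
A = 13^7 mod 31  (bits of 7 = 111)
  bit 0 = 1: r = r^2 * 13 mod 31 = 1^2 * 13 = 1*13 = 13
  bit 1 = 1: r = r^2 * 13 mod 31 = 13^2 * 13 = 14*13 = 27
  bit 2 = 1: r = r^2 * 13 mod 31 = 27^2 * 13 = 16*13 = 22
  -> A = 22
B = 13^3 mod 31  (bits of 3 = 11)
  bit 0 = 1: r = r^2 * 13 mod 31 = 1^2 * 13 = 1*13 = 13
  bit 1 = 1: r = r^2 * 13 mod 31 = 13^2 * 13 = 14*13 = 27
  -> B = 27
s = B^a = 27^7 mod 31  (bits of 7 = 111)
  bit 0 = 1: r = r^2 * 27 mod 31 = 1^2 * 27 = 1*27 = 27
  bit 1 = 1: r = r^2 * 27 mod 31 = 27^2 * 27 = 16*27 = 29
  bit 2 = 1: r = r^2 * 27 mod 31 = 29^2 * 27 = 4*27 = 15
  -> s = B^a = 15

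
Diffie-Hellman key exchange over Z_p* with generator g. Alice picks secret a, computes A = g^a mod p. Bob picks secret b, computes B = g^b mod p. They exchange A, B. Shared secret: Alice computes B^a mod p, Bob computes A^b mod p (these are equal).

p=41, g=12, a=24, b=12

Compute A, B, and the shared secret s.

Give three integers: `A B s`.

Answer: 10 25 18

Derivation:
A = 12^24 mod 41  (bits of 24 = 11000)
  bit 0 = 1: r = r^2 * 12 mod 41 = 1^2 * 12 = 1*12 = 12
  bit 1 = 1: r = r^2 * 12 mod 41 = 12^2 * 12 = 21*12 = 6
  bit 2 = 0: r = r^2 mod 41 = 6^2 = 36
  bit 3 = 0: r = r^2 mod 41 = 36^2 = 25
  bit 4 = 0: r = r^2 mod 41 = 25^2 = 10
  -> A = 10
B = 12^12 mod 41  (bits of 12 = 1100)
  bit 0 = 1: r = r^2 * 12 mod 41 = 1^2 * 12 = 1*12 = 12
  bit 1 = 1: r = r^2 * 12 mod 41 = 12^2 * 12 = 21*12 = 6
  bit 2 = 0: r = r^2 mod 41 = 6^2 = 36
  bit 3 = 0: r = r^2 mod 41 = 36^2 = 25
  -> B = 25
s = B^a = 25^24 mod 41  (bits of 24 = 11000)
  bit 0 = 1: r = r^2 * 25 mod 41 = 1^2 * 25 = 1*25 = 25
  bit 1 = 1: r = r^2 * 25 mod 41 = 25^2 * 25 = 10*25 = 4
  bit 2 = 0: r = r^2 mod 41 = 4^2 = 16
  bit 3 = 0: r = r^2 mod 41 = 16^2 = 10
  bit 4 = 0: r = r^2 mod 41 = 10^2 = 18
  -> s = B^a = 18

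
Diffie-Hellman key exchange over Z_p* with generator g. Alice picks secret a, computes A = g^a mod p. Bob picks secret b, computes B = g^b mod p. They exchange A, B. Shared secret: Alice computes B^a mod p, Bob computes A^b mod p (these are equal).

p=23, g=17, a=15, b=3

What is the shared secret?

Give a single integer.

A = 17^15 mod 23  (bits of 15 = 1111)
  bit 0 = 1: r = r^2 * 17 mod 23 = 1^2 * 17 = 1*17 = 17
  bit 1 = 1: r = r^2 * 17 mod 23 = 17^2 * 17 = 13*17 = 14
  bit 2 = 1: r = r^2 * 17 mod 23 = 14^2 * 17 = 12*17 = 20
  bit 3 = 1: r = r^2 * 17 mod 23 = 20^2 * 17 = 9*17 = 15
  -> A = 15
B = 17^3 mod 23  (bits of 3 = 11)
  bit 0 = 1: r = r^2 * 17 mod 23 = 1^2 * 17 = 1*17 = 17
  bit 1 = 1: r = r^2 * 17 mod 23 = 17^2 * 17 = 13*17 = 14
  -> B = 14
s = B^a = 14^15 mod 23  (bits of 15 = 1111)
  bit 0 = 1: r = r^2 * 14 mod 23 = 1^2 * 14 = 1*14 = 14
  bit 1 = 1: r = r^2 * 14 mod 23 = 14^2 * 14 = 12*14 = 7
  bit 2 = 1: r = r^2 * 14 mod 23 = 7^2 * 14 = 3*14 = 19
  bit 3 = 1: r = r^2 * 14 mod 23 = 19^2 * 14 = 16*14 = 17
  -> s = B^a = 17

Answer: 17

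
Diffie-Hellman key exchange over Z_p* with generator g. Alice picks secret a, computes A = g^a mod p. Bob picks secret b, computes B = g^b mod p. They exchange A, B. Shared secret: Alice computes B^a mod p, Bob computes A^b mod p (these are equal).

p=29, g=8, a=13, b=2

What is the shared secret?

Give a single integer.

Answer: 5

Derivation:
A = 8^13 mod 29  (bits of 13 = 1101)
  bit 0 = 1: r = r^2 * 8 mod 29 = 1^2 * 8 = 1*8 = 8
  bit 1 = 1: r = r^2 * 8 mod 29 = 8^2 * 8 = 6*8 = 19
  bit 2 = 0: r = r^2 mod 29 = 19^2 = 13
  bit 3 = 1: r = r^2 * 8 mod 29 = 13^2 * 8 = 24*8 = 18
  -> A = 18
B = 8^2 mod 29  (bits of 2 = 10)
  bit 0 = 1: r = r^2 * 8 mod 29 = 1^2 * 8 = 1*8 = 8
  bit 1 = 0: r = r^2 mod 29 = 8^2 = 6
  -> B = 6
s = B^a = 6^13 mod 29  (bits of 13 = 1101)
  bit 0 = 1: r = r^2 * 6 mod 29 = 1^2 * 6 = 1*6 = 6
  bit 1 = 1: r = r^2 * 6 mod 29 = 6^2 * 6 = 7*6 = 13
  bit 2 = 0: r = r^2 mod 29 = 13^2 = 24
  bit 3 = 1: r = r^2 * 6 mod 29 = 24^2 * 6 = 25*6 = 5
  -> s = B^a = 5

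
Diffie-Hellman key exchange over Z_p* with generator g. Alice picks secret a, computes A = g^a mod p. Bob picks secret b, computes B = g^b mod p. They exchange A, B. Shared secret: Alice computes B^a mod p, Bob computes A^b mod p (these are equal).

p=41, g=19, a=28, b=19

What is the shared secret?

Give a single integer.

Answer: 31

Derivation:
A = 19^28 mod 41  (bits of 28 = 11100)
  bit 0 = 1: r = r^2 * 19 mod 41 = 1^2 * 19 = 1*19 = 19
  bit 1 = 1: r = r^2 * 19 mod 41 = 19^2 * 19 = 33*19 = 12
  bit 2 = 1: r = r^2 * 19 mod 41 = 12^2 * 19 = 21*19 = 30
  bit 3 = 0: r = r^2 mod 41 = 30^2 = 39
  bit 4 = 0: r = r^2 mod 41 = 39^2 = 4
  -> A = 4
B = 19^19 mod 41  (bits of 19 = 10011)
  bit 0 = 1: r = r^2 * 19 mod 41 = 1^2 * 19 = 1*19 = 19
  bit 1 = 0: r = r^2 mod 41 = 19^2 = 33
  bit 2 = 0: r = r^2 mod 41 = 33^2 = 23
  bit 3 = 1: r = r^2 * 19 mod 41 = 23^2 * 19 = 37*19 = 6
  bit 4 = 1: r = r^2 * 19 mod 41 = 6^2 * 19 = 36*19 = 28
  -> B = 28
s = B^a = 28^28 mod 41  (bits of 28 = 11100)
  bit 0 = 1: r = r^2 * 28 mod 41 = 1^2 * 28 = 1*28 = 28
  bit 1 = 1: r = r^2 * 28 mod 41 = 28^2 * 28 = 5*28 = 17
  bit 2 = 1: r = r^2 * 28 mod 41 = 17^2 * 28 = 2*28 = 15
  bit 3 = 0: r = r^2 mod 41 = 15^2 = 20
  bit 4 = 0: r = r^2 mod 41 = 20^2 = 31
  -> s = B^a = 31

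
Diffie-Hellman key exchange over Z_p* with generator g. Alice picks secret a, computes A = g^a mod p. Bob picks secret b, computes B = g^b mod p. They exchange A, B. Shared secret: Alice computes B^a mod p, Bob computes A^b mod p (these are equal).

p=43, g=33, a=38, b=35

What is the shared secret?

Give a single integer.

A = 33^38 mod 43  (bits of 38 = 100110)
  bit 0 = 1: r = r^2 * 33 mod 43 = 1^2 * 33 = 1*33 = 33
  bit 1 = 0: r = r^2 mod 43 = 33^2 = 14
  bit 2 = 0: r = r^2 mod 43 = 14^2 = 24
  bit 3 = 1: r = r^2 * 33 mod 43 = 24^2 * 33 = 17*33 = 2
  bit 4 = 1: r = r^2 * 33 mod 43 = 2^2 * 33 = 4*33 = 3
  bit 5 = 0: r = r^2 mod 43 = 3^2 = 9
  -> A = 9
B = 33^35 mod 43  (bits of 35 = 100011)
  bit 0 = 1: r = r^2 * 33 mod 43 = 1^2 * 33 = 1*33 = 33
  bit 1 = 0: r = r^2 mod 43 = 33^2 = 14
  bit 2 = 0: r = r^2 mod 43 = 14^2 = 24
  bit 3 = 0: r = r^2 mod 43 = 24^2 = 17
  bit 4 = 1: r = r^2 * 33 mod 43 = 17^2 * 33 = 31*33 = 34
  bit 5 = 1: r = r^2 * 33 mod 43 = 34^2 * 33 = 38*33 = 7
  -> B = 7
s = B^a = 7^38 mod 43  (bits of 38 = 100110)
  bit 0 = 1: r = r^2 * 7 mod 43 = 1^2 * 7 = 1*7 = 7
  bit 1 = 0: r = r^2 mod 43 = 7^2 = 6
  bit 2 = 0: r = r^2 mod 43 = 6^2 = 36
  bit 3 = 1: r = r^2 * 7 mod 43 = 36^2 * 7 = 6*7 = 42
  bit 4 = 1: r = r^2 * 7 mod 43 = 42^2 * 7 = 1*7 = 7
  bit 5 = 0: r = r^2 mod 43 = 7^2 = 6
  -> s = B^a = 6

Answer: 6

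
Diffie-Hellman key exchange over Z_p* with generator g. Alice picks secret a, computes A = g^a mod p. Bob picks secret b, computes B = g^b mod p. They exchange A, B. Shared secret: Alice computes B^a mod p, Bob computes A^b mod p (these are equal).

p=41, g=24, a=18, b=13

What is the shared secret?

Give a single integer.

Answer: 36

Derivation:
A = 24^18 mod 41  (bits of 18 = 10010)
  bit 0 = 1: r = r^2 * 24 mod 41 = 1^2 * 24 = 1*24 = 24
  bit 1 = 0: r = r^2 mod 41 = 24^2 = 2
  bit 2 = 0: r = r^2 mod 41 = 2^2 = 4
  bit 3 = 1: r = r^2 * 24 mod 41 = 4^2 * 24 = 16*24 = 15
  bit 4 = 0: r = r^2 mod 41 = 15^2 = 20
  -> A = 20
B = 24^13 mod 41  (bits of 13 = 1101)
  bit 0 = 1: r = r^2 * 24 mod 41 = 1^2 * 24 = 1*24 = 24
  bit 1 = 1: r = r^2 * 24 mod 41 = 24^2 * 24 = 2*24 = 7
  bit 2 = 0: r = r^2 mod 41 = 7^2 = 8
  bit 3 = 1: r = r^2 * 24 mod 41 = 8^2 * 24 = 23*24 = 19
  -> B = 19
s = B^a = 19^18 mod 41  (bits of 18 = 10010)
  bit 0 = 1: r = r^2 * 19 mod 41 = 1^2 * 19 = 1*19 = 19
  bit 1 = 0: r = r^2 mod 41 = 19^2 = 33
  bit 2 = 0: r = r^2 mod 41 = 33^2 = 23
  bit 3 = 1: r = r^2 * 19 mod 41 = 23^2 * 19 = 37*19 = 6
  bit 4 = 0: r = r^2 mod 41 = 6^2 = 36
  -> s = B^a = 36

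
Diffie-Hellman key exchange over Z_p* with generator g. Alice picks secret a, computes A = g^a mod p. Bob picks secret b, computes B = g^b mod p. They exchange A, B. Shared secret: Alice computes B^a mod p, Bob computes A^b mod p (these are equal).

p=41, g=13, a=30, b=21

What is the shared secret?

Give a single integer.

A = 13^30 mod 41  (bits of 30 = 11110)
  bit 0 = 1: r = r^2 * 13 mod 41 = 1^2 * 13 = 1*13 = 13
  bit 1 = 1: r = r^2 * 13 mod 41 = 13^2 * 13 = 5*13 = 24
  bit 2 = 1: r = r^2 * 13 mod 41 = 24^2 * 13 = 2*13 = 26
  bit 3 = 1: r = r^2 * 13 mod 41 = 26^2 * 13 = 20*13 = 14
  bit 4 = 0: r = r^2 mod 41 = 14^2 = 32
  -> A = 32
B = 13^21 mod 41  (bits of 21 = 10101)
  bit 0 = 1: r = r^2 * 13 mod 41 = 1^2 * 13 = 1*13 = 13
  bit 1 = 0: r = r^2 mod 41 = 13^2 = 5
  bit 2 = 1: r = r^2 * 13 mod 41 = 5^2 * 13 = 25*13 = 38
  bit 3 = 0: r = r^2 mod 41 = 38^2 = 9
  bit 4 = 1: r = r^2 * 13 mod 41 = 9^2 * 13 = 40*13 = 28
  -> B = 28
s = B^a = 28^30 mod 41  (bits of 30 = 11110)
  bit 0 = 1: r = r^2 * 28 mod 41 = 1^2 * 28 = 1*28 = 28
  bit 1 = 1: r = r^2 * 28 mod 41 = 28^2 * 28 = 5*28 = 17
  bit 2 = 1: r = r^2 * 28 mod 41 = 17^2 * 28 = 2*28 = 15
  bit 3 = 1: r = r^2 * 28 mod 41 = 15^2 * 28 = 20*28 = 27
  bit 4 = 0: r = r^2 mod 41 = 27^2 = 32
  -> s = B^a = 32

Answer: 32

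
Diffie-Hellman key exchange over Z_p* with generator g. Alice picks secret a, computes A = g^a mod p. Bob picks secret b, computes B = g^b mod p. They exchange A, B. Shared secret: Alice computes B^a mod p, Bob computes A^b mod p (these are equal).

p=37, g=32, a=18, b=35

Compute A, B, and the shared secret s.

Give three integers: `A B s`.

Answer: 36 22 36

Derivation:
A = 32^18 mod 37  (bits of 18 = 10010)
  bit 0 = 1: r = r^2 * 32 mod 37 = 1^2 * 32 = 1*32 = 32
  bit 1 = 0: r = r^2 mod 37 = 32^2 = 25
  bit 2 = 0: r = r^2 mod 37 = 25^2 = 33
  bit 3 = 1: r = r^2 * 32 mod 37 = 33^2 * 32 = 16*32 = 31
  bit 4 = 0: r = r^2 mod 37 = 31^2 = 36
  -> A = 36
B = 32^35 mod 37  (bits of 35 = 100011)
  bit 0 = 1: r = r^2 * 32 mod 37 = 1^2 * 32 = 1*32 = 32
  bit 1 = 0: r = r^2 mod 37 = 32^2 = 25
  bit 2 = 0: r = r^2 mod 37 = 25^2 = 33
  bit 3 = 0: r = r^2 mod 37 = 33^2 = 16
  bit 4 = 1: r = r^2 * 32 mod 37 = 16^2 * 32 = 34*32 = 15
  bit 5 = 1: r = r^2 * 32 mod 37 = 15^2 * 32 = 3*32 = 22
  -> B = 22
s = B^a = 22^18 mod 37  (bits of 18 = 10010)
  bit 0 = 1: r = r^2 * 22 mod 37 = 1^2 * 22 = 1*22 = 22
  bit 1 = 0: r = r^2 mod 37 = 22^2 = 3
  bit 2 = 0: r = r^2 mod 37 = 3^2 = 9
  bit 3 = 1: r = r^2 * 22 mod 37 = 9^2 * 22 = 7*22 = 6
  bit 4 = 0: r = r^2 mod 37 = 6^2 = 36
  -> s = B^a = 36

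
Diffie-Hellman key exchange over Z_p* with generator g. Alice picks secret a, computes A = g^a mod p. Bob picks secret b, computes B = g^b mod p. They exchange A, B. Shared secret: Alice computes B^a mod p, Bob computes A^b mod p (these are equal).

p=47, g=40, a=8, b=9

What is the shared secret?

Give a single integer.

A = 40^8 mod 47  (bits of 8 = 1000)
  bit 0 = 1: r = r^2 * 40 mod 47 = 1^2 * 40 = 1*40 = 40
  bit 1 = 0: r = r^2 mod 47 = 40^2 = 2
  bit 2 = 0: r = r^2 mod 47 = 2^2 = 4
  bit 3 = 0: r = r^2 mod 47 = 4^2 = 16
  -> A = 16
B = 40^9 mod 47  (bits of 9 = 1001)
  bit 0 = 1: r = r^2 * 40 mod 47 = 1^2 * 40 = 1*40 = 40
  bit 1 = 0: r = r^2 mod 47 = 40^2 = 2
  bit 2 = 0: r = r^2 mod 47 = 2^2 = 4
  bit 3 = 1: r = r^2 * 40 mod 47 = 4^2 * 40 = 16*40 = 29
  -> B = 29
s = B^a = 29^8 mod 47  (bits of 8 = 1000)
  bit 0 = 1: r = r^2 * 29 mod 47 = 1^2 * 29 = 1*29 = 29
  bit 1 = 0: r = r^2 mod 47 = 29^2 = 42
  bit 2 = 0: r = r^2 mod 47 = 42^2 = 25
  bit 3 = 0: r = r^2 mod 47 = 25^2 = 14
  -> s = B^a = 14

Answer: 14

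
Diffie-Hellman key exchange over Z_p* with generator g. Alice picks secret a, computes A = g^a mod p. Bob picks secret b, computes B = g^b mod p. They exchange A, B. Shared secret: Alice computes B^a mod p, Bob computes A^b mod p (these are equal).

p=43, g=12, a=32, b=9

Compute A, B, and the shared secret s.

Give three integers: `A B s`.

Answer: 17 39 41

Derivation:
A = 12^32 mod 43  (bits of 32 = 100000)
  bit 0 = 1: r = r^2 * 12 mod 43 = 1^2 * 12 = 1*12 = 12
  bit 1 = 0: r = r^2 mod 43 = 12^2 = 15
  bit 2 = 0: r = r^2 mod 43 = 15^2 = 10
  bit 3 = 0: r = r^2 mod 43 = 10^2 = 14
  bit 4 = 0: r = r^2 mod 43 = 14^2 = 24
  bit 5 = 0: r = r^2 mod 43 = 24^2 = 17
  -> A = 17
B = 12^9 mod 43  (bits of 9 = 1001)
  bit 0 = 1: r = r^2 * 12 mod 43 = 1^2 * 12 = 1*12 = 12
  bit 1 = 0: r = r^2 mod 43 = 12^2 = 15
  bit 2 = 0: r = r^2 mod 43 = 15^2 = 10
  bit 3 = 1: r = r^2 * 12 mod 43 = 10^2 * 12 = 14*12 = 39
  -> B = 39
s = B^a = 39^32 mod 43  (bits of 32 = 100000)
  bit 0 = 1: r = r^2 * 39 mod 43 = 1^2 * 39 = 1*39 = 39
  bit 1 = 0: r = r^2 mod 43 = 39^2 = 16
  bit 2 = 0: r = r^2 mod 43 = 16^2 = 41
  bit 3 = 0: r = r^2 mod 43 = 41^2 = 4
  bit 4 = 0: r = r^2 mod 43 = 4^2 = 16
  bit 5 = 0: r = r^2 mod 43 = 16^2 = 41
  -> s = B^a = 41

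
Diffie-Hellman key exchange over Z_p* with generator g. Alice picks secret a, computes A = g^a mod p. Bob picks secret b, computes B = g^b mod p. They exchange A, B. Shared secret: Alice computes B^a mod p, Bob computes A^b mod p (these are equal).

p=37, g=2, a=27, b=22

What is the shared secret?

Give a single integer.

Answer: 36

Derivation:
A = 2^27 mod 37  (bits of 27 = 11011)
  bit 0 = 1: r = r^2 * 2 mod 37 = 1^2 * 2 = 1*2 = 2
  bit 1 = 1: r = r^2 * 2 mod 37 = 2^2 * 2 = 4*2 = 8
  bit 2 = 0: r = r^2 mod 37 = 8^2 = 27
  bit 3 = 1: r = r^2 * 2 mod 37 = 27^2 * 2 = 26*2 = 15
  bit 4 = 1: r = r^2 * 2 mod 37 = 15^2 * 2 = 3*2 = 6
  -> A = 6
B = 2^22 mod 37  (bits of 22 = 10110)
  bit 0 = 1: r = r^2 * 2 mod 37 = 1^2 * 2 = 1*2 = 2
  bit 1 = 0: r = r^2 mod 37 = 2^2 = 4
  bit 2 = 1: r = r^2 * 2 mod 37 = 4^2 * 2 = 16*2 = 32
  bit 3 = 1: r = r^2 * 2 mod 37 = 32^2 * 2 = 25*2 = 13
  bit 4 = 0: r = r^2 mod 37 = 13^2 = 21
  -> B = 21
s = B^a = 21^27 mod 37  (bits of 27 = 11011)
  bit 0 = 1: r = r^2 * 21 mod 37 = 1^2 * 21 = 1*21 = 21
  bit 1 = 1: r = r^2 * 21 mod 37 = 21^2 * 21 = 34*21 = 11
  bit 2 = 0: r = r^2 mod 37 = 11^2 = 10
  bit 3 = 1: r = r^2 * 21 mod 37 = 10^2 * 21 = 26*21 = 28
  bit 4 = 1: r = r^2 * 21 mod 37 = 28^2 * 21 = 7*21 = 36
  -> s = B^a = 36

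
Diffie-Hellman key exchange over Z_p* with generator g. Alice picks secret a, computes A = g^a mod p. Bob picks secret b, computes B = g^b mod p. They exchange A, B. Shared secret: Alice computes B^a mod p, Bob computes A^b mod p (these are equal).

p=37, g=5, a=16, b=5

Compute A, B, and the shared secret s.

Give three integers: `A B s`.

A = 5^16 mod 37  (bits of 16 = 10000)
  bit 0 = 1: r = r^2 * 5 mod 37 = 1^2 * 5 = 1*5 = 5
  bit 1 = 0: r = r^2 mod 37 = 5^2 = 25
  bit 2 = 0: r = r^2 mod 37 = 25^2 = 33
  bit 3 = 0: r = r^2 mod 37 = 33^2 = 16
  bit 4 = 0: r = r^2 mod 37 = 16^2 = 34
  -> A = 34
B = 5^5 mod 37  (bits of 5 = 101)
  bit 0 = 1: r = r^2 * 5 mod 37 = 1^2 * 5 = 1*5 = 5
  bit 1 = 0: r = r^2 mod 37 = 5^2 = 25
  bit 2 = 1: r = r^2 * 5 mod 37 = 25^2 * 5 = 33*5 = 17
  -> B = 17
s = B^a = 17^16 mod 37  (bits of 16 = 10000)
  bit 0 = 1: r = r^2 * 17 mod 37 = 1^2 * 17 = 1*17 = 17
  bit 1 = 0: r = r^2 mod 37 = 17^2 = 30
  bit 2 = 0: r = r^2 mod 37 = 30^2 = 12
  bit 3 = 0: r = r^2 mod 37 = 12^2 = 33
  bit 4 = 0: r = r^2 mod 37 = 33^2 = 16
  -> s = B^a = 16

Answer: 34 17 16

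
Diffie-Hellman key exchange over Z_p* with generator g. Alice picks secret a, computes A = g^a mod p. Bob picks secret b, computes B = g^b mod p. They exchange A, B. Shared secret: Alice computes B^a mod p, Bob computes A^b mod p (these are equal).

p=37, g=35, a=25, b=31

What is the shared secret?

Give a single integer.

A = 35^25 mod 37  (bits of 25 = 11001)
  bit 0 = 1: r = r^2 * 35 mod 37 = 1^2 * 35 = 1*35 = 35
  bit 1 = 1: r = r^2 * 35 mod 37 = 35^2 * 35 = 4*35 = 29
  bit 2 = 0: r = r^2 mod 37 = 29^2 = 27
  bit 3 = 0: r = r^2 mod 37 = 27^2 = 26
  bit 4 = 1: r = r^2 * 35 mod 37 = 26^2 * 35 = 10*35 = 17
  -> A = 17
B = 35^31 mod 37  (bits of 31 = 11111)
  bit 0 = 1: r = r^2 * 35 mod 37 = 1^2 * 35 = 1*35 = 35
  bit 1 = 1: r = r^2 * 35 mod 37 = 35^2 * 35 = 4*35 = 29
  bit 2 = 1: r = r^2 * 35 mod 37 = 29^2 * 35 = 27*35 = 20
  bit 3 = 1: r = r^2 * 35 mod 37 = 20^2 * 35 = 30*35 = 14
  bit 4 = 1: r = r^2 * 35 mod 37 = 14^2 * 35 = 11*35 = 15
  -> B = 15
s = B^a = 15^25 mod 37  (bits of 25 = 11001)
  bit 0 = 1: r = r^2 * 15 mod 37 = 1^2 * 15 = 1*15 = 15
  bit 1 = 1: r = r^2 * 15 mod 37 = 15^2 * 15 = 3*15 = 8
  bit 2 = 0: r = r^2 mod 37 = 8^2 = 27
  bit 3 = 0: r = r^2 mod 37 = 27^2 = 26
  bit 4 = 1: r = r^2 * 15 mod 37 = 26^2 * 15 = 10*15 = 2
  -> s = B^a = 2

Answer: 2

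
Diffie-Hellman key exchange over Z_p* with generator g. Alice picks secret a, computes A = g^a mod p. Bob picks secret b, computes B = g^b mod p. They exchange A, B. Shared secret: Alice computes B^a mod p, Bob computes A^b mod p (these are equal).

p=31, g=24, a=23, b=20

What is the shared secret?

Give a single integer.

Answer: 25

Derivation:
A = 24^23 mod 31  (bits of 23 = 10111)
  bit 0 = 1: r = r^2 * 24 mod 31 = 1^2 * 24 = 1*24 = 24
  bit 1 = 0: r = r^2 mod 31 = 24^2 = 18
  bit 2 = 1: r = r^2 * 24 mod 31 = 18^2 * 24 = 14*24 = 26
  bit 3 = 1: r = r^2 * 24 mod 31 = 26^2 * 24 = 25*24 = 11
  bit 4 = 1: r = r^2 * 24 mod 31 = 11^2 * 24 = 28*24 = 21
  -> A = 21
B = 24^20 mod 31  (bits of 20 = 10100)
  bit 0 = 1: r = r^2 * 24 mod 31 = 1^2 * 24 = 1*24 = 24
  bit 1 = 0: r = r^2 mod 31 = 24^2 = 18
  bit 2 = 1: r = r^2 * 24 mod 31 = 18^2 * 24 = 14*24 = 26
  bit 3 = 0: r = r^2 mod 31 = 26^2 = 25
  bit 4 = 0: r = r^2 mod 31 = 25^2 = 5
  -> B = 5
s = B^a = 5^23 mod 31  (bits of 23 = 10111)
  bit 0 = 1: r = r^2 * 5 mod 31 = 1^2 * 5 = 1*5 = 5
  bit 1 = 0: r = r^2 mod 31 = 5^2 = 25
  bit 2 = 1: r = r^2 * 5 mod 31 = 25^2 * 5 = 5*5 = 25
  bit 3 = 1: r = r^2 * 5 mod 31 = 25^2 * 5 = 5*5 = 25
  bit 4 = 1: r = r^2 * 5 mod 31 = 25^2 * 5 = 5*5 = 25
  -> s = B^a = 25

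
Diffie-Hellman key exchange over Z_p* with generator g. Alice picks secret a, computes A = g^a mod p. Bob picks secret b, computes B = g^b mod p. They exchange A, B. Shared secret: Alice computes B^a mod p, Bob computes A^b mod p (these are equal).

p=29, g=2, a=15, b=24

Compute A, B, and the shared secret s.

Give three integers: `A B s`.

Answer: 27 20 20

Derivation:
A = 2^15 mod 29  (bits of 15 = 1111)
  bit 0 = 1: r = r^2 * 2 mod 29 = 1^2 * 2 = 1*2 = 2
  bit 1 = 1: r = r^2 * 2 mod 29 = 2^2 * 2 = 4*2 = 8
  bit 2 = 1: r = r^2 * 2 mod 29 = 8^2 * 2 = 6*2 = 12
  bit 3 = 1: r = r^2 * 2 mod 29 = 12^2 * 2 = 28*2 = 27
  -> A = 27
B = 2^24 mod 29  (bits of 24 = 11000)
  bit 0 = 1: r = r^2 * 2 mod 29 = 1^2 * 2 = 1*2 = 2
  bit 1 = 1: r = r^2 * 2 mod 29 = 2^2 * 2 = 4*2 = 8
  bit 2 = 0: r = r^2 mod 29 = 8^2 = 6
  bit 3 = 0: r = r^2 mod 29 = 6^2 = 7
  bit 4 = 0: r = r^2 mod 29 = 7^2 = 20
  -> B = 20
s = B^a = 20^15 mod 29  (bits of 15 = 1111)
  bit 0 = 1: r = r^2 * 20 mod 29 = 1^2 * 20 = 1*20 = 20
  bit 1 = 1: r = r^2 * 20 mod 29 = 20^2 * 20 = 23*20 = 25
  bit 2 = 1: r = r^2 * 20 mod 29 = 25^2 * 20 = 16*20 = 1
  bit 3 = 1: r = r^2 * 20 mod 29 = 1^2 * 20 = 1*20 = 20
  -> s = B^a = 20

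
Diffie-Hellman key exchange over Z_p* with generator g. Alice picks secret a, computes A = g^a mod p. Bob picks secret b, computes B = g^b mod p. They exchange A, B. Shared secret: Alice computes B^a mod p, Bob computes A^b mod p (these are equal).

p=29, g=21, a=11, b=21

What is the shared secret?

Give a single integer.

A = 21^11 mod 29  (bits of 11 = 1011)
  bit 0 = 1: r = r^2 * 21 mod 29 = 1^2 * 21 = 1*21 = 21
  bit 1 = 0: r = r^2 mod 29 = 21^2 = 6
  bit 2 = 1: r = r^2 * 21 mod 29 = 6^2 * 21 = 7*21 = 2
  bit 3 = 1: r = r^2 * 21 mod 29 = 2^2 * 21 = 4*21 = 26
  -> A = 26
B = 21^21 mod 29  (bits of 21 = 10101)
  bit 0 = 1: r = r^2 * 21 mod 29 = 1^2 * 21 = 1*21 = 21
  bit 1 = 0: r = r^2 mod 29 = 21^2 = 6
  bit 2 = 1: r = r^2 * 21 mod 29 = 6^2 * 21 = 7*21 = 2
  bit 3 = 0: r = r^2 mod 29 = 2^2 = 4
  bit 4 = 1: r = r^2 * 21 mod 29 = 4^2 * 21 = 16*21 = 17
  -> B = 17
s = B^a = 17^11 mod 29  (bits of 11 = 1011)
  bit 0 = 1: r = r^2 * 17 mod 29 = 1^2 * 17 = 1*17 = 17
  bit 1 = 0: r = r^2 mod 29 = 17^2 = 28
  bit 2 = 1: r = r^2 * 17 mod 29 = 28^2 * 17 = 1*17 = 17
  bit 3 = 1: r = r^2 * 17 mod 29 = 17^2 * 17 = 28*17 = 12
  -> s = B^a = 12

Answer: 12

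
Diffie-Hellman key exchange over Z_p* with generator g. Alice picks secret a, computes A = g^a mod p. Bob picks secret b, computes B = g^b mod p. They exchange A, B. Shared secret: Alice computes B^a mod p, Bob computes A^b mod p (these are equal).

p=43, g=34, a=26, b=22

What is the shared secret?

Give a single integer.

A = 34^26 mod 43  (bits of 26 = 11010)
  bit 0 = 1: r = r^2 * 34 mod 43 = 1^2 * 34 = 1*34 = 34
  bit 1 = 1: r = r^2 * 34 mod 43 = 34^2 * 34 = 38*34 = 2
  bit 2 = 0: r = r^2 mod 43 = 2^2 = 4
  bit 3 = 1: r = r^2 * 34 mod 43 = 4^2 * 34 = 16*34 = 28
  bit 4 = 0: r = r^2 mod 43 = 28^2 = 10
  -> A = 10
B = 34^22 mod 43  (bits of 22 = 10110)
  bit 0 = 1: r = r^2 * 34 mod 43 = 1^2 * 34 = 1*34 = 34
  bit 1 = 0: r = r^2 mod 43 = 34^2 = 38
  bit 2 = 1: r = r^2 * 34 mod 43 = 38^2 * 34 = 25*34 = 33
  bit 3 = 1: r = r^2 * 34 mod 43 = 33^2 * 34 = 14*34 = 3
  bit 4 = 0: r = r^2 mod 43 = 3^2 = 9
  -> B = 9
s = B^a = 9^26 mod 43  (bits of 26 = 11010)
  bit 0 = 1: r = r^2 * 9 mod 43 = 1^2 * 9 = 1*9 = 9
  bit 1 = 1: r = r^2 * 9 mod 43 = 9^2 * 9 = 38*9 = 41
  bit 2 = 0: r = r^2 mod 43 = 41^2 = 4
  bit 3 = 1: r = r^2 * 9 mod 43 = 4^2 * 9 = 16*9 = 15
  bit 4 = 0: r = r^2 mod 43 = 15^2 = 10
  -> s = B^a = 10

Answer: 10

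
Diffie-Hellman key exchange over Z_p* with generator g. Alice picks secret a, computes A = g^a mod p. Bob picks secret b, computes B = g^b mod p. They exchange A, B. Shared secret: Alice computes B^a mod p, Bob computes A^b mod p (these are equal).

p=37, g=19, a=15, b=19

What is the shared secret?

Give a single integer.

A = 19^15 mod 37  (bits of 15 = 1111)
  bit 0 = 1: r = r^2 * 19 mod 37 = 1^2 * 19 = 1*19 = 19
  bit 1 = 1: r = r^2 * 19 mod 37 = 19^2 * 19 = 28*19 = 14
  bit 2 = 1: r = r^2 * 19 mod 37 = 14^2 * 19 = 11*19 = 24
  bit 3 = 1: r = r^2 * 19 mod 37 = 24^2 * 19 = 21*19 = 29
  -> A = 29
B = 19^19 mod 37  (bits of 19 = 10011)
  bit 0 = 1: r = r^2 * 19 mod 37 = 1^2 * 19 = 1*19 = 19
  bit 1 = 0: r = r^2 mod 37 = 19^2 = 28
  bit 2 = 0: r = r^2 mod 37 = 28^2 = 7
  bit 3 = 1: r = r^2 * 19 mod 37 = 7^2 * 19 = 12*19 = 6
  bit 4 = 1: r = r^2 * 19 mod 37 = 6^2 * 19 = 36*19 = 18
  -> B = 18
s = B^a = 18^15 mod 37  (bits of 15 = 1111)
  bit 0 = 1: r = r^2 * 18 mod 37 = 1^2 * 18 = 1*18 = 18
  bit 1 = 1: r = r^2 * 18 mod 37 = 18^2 * 18 = 28*18 = 23
  bit 2 = 1: r = r^2 * 18 mod 37 = 23^2 * 18 = 11*18 = 13
  bit 3 = 1: r = r^2 * 18 mod 37 = 13^2 * 18 = 21*18 = 8
  -> s = B^a = 8

Answer: 8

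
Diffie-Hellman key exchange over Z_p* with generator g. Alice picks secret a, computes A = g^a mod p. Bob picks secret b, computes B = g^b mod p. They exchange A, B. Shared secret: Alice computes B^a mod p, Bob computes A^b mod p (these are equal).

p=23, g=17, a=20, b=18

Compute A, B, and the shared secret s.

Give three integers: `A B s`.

A = 17^20 mod 23  (bits of 20 = 10100)
  bit 0 = 1: r = r^2 * 17 mod 23 = 1^2 * 17 = 1*17 = 17
  bit 1 = 0: r = r^2 mod 23 = 17^2 = 13
  bit 2 = 1: r = r^2 * 17 mod 23 = 13^2 * 17 = 8*17 = 21
  bit 3 = 0: r = r^2 mod 23 = 21^2 = 4
  bit 4 = 0: r = r^2 mod 23 = 4^2 = 16
  -> A = 16
B = 17^18 mod 23  (bits of 18 = 10010)
  bit 0 = 1: r = r^2 * 17 mod 23 = 1^2 * 17 = 1*17 = 17
  bit 1 = 0: r = r^2 mod 23 = 17^2 = 13
  bit 2 = 0: r = r^2 mod 23 = 13^2 = 8
  bit 3 = 1: r = r^2 * 17 mod 23 = 8^2 * 17 = 18*17 = 7
  bit 4 = 0: r = r^2 mod 23 = 7^2 = 3
  -> B = 3
s = B^a = 3^20 mod 23  (bits of 20 = 10100)
  bit 0 = 1: r = r^2 * 3 mod 23 = 1^2 * 3 = 1*3 = 3
  bit 1 = 0: r = r^2 mod 23 = 3^2 = 9
  bit 2 = 1: r = r^2 * 3 mod 23 = 9^2 * 3 = 12*3 = 13
  bit 3 = 0: r = r^2 mod 23 = 13^2 = 8
  bit 4 = 0: r = r^2 mod 23 = 8^2 = 18
  -> s = B^a = 18

Answer: 16 3 18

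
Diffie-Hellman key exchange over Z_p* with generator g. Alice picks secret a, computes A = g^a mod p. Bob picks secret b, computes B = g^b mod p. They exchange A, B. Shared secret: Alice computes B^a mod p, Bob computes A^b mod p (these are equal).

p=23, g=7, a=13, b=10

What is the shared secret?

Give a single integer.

Answer: 8

Derivation:
A = 7^13 mod 23  (bits of 13 = 1101)
  bit 0 = 1: r = r^2 * 7 mod 23 = 1^2 * 7 = 1*7 = 7
  bit 1 = 1: r = r^2 * 7 mod 23 = 7^2 * 7 = 3*7 = 21
  bit 2 = 0: r = r^2 mod 23 = 21^2 = 4
  bit 3 = 1: r = r^2 * 7 mod 23 = 4^2 * 7 = 16*7 = 20
  -> A = 20
B = 7^10 mod 23  (bits of 10 = 1010)
  bit 0 = 1: r = r^2 * 7 mod 23 = 1^2 * 7 = 1*7 = 7
  bit 1 = 0: r = r^2 mod 23 = 7^2 = 3
  bit 2 = 1: r = r^2 * 7 mod 23 = 3^2 * 7 = 9*7 = 17
  bit 3 = 0: r = r^2 mod 23 = 17^2 = 13
  -> B = 13
s = B^a = 13^13 mod 23  (bits of 13 = 1101)
  bit 0 = 1: r = r^2 * 13 mod 23 = 1^2 * 13 = 1*13 = 13
  bit 1 = 1: r = r^2 * 13 mod 23 = 13^2 * 13 = 8*13 = 12
  bit 2 = 0: r = r^2 mod 23 = 12^2 = 6
  bit 3 = 1: r = r^2 * 13 mod 23 = 6^2 * 13 = 13*13 = 8
  -> s = B^a = 8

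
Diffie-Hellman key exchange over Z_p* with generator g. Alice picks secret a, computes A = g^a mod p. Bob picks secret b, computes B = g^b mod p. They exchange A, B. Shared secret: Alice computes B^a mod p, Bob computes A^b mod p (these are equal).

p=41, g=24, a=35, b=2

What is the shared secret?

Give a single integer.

A = 24^35 mod 41  (bits of 35 = 100011)
  bit 0 = 1: r = r^2 * 24 mod 41 = 1^2 * 24 = 1*24 = 24
  bit 1 = 0: r = r^2 mod 41 = 24^2 = 2
  bit 2 = 0: r = r^2 mod 41 = 2^2 = 4
  bit 3 = 0: r = r^2 mod 41 = 4^2 = 16
  bit 4 = 1: r = r^2 * 24 mod 41 = 16^2 * 24 = 10*24 = 35
  bit 5 = 1: r = r^2 * 24 mod 41 = 35^2 * 24 = 36*24 = 3
  -> A = 3
B = 24^2 mod 41  (bits of 2 = 10)
  bit 0 = 1: r = r^2 * 24 mod 41 = 1^2 * 24 = 1*24 = 24
  bit 1 = 0: r = r^2 mod 41 = 24^2 = 2
  -> B = 2
s = B^a = 2^35 mod 41  (bits of 35 = 100011)
  bit 0 = 1: r = r^2 * 2 mod 41 = 1^2 * 2 = 1*2 = 2
  bit 1 = 0: r = r^2 mod 41 = 2^2 = 4
  bit 2 = 0: r = r^2 mod 41 = 4^2 = 16
  bit 3 = 0: r = r^2 mod 41 = 16^2 = 10
  bit 4 = 1: r = r^2 * 2 mod 41 = 10^2 * 2 = 18*2 = 36
  bit 5 = 1: r = r^2 * 2 mod 41 = 36^2 * 2 = 25*2 = 9
  -> s = B^a = 9

Answer: 9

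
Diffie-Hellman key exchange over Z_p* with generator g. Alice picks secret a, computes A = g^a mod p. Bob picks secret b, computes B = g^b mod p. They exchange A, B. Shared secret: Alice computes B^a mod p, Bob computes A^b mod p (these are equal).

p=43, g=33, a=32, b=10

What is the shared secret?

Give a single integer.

A = 33^32 mod 43  (bits of 32 = 100000)
  bit 0 = 1: r = r^2 * 33 mod 43 = 1^2 * 33 = 1*33 = 33
  bit 1 = 0: r = r^2 mod 43 = 33^2 = 14
  bit 2 = 0: r = r^2 mod 43 = 14^2 = 24
  bit 3 = 0: r = r^2 mod 43 = 24^2 = 17
  bit 4 = 0: r = r^2 mod 43 = 17^2 = 31
  bit 5 = 0: r = r^2 mod 43 = 31^2 = 15
  -> A = 15
B = 33^10 mod 43  (bits of 10 = 1010)
  bit 0 = 1: r = r^2 * 33 mod 43 = 1^2 * 33 = 1*33 = 33
  bit 1 = 0: r = r^2 mod 43 = 33^2 = 14
  bit 2 = 1: r = r^2 * 33 mod 43 = 14^2 * 33 = 24*33 = 18
  bit 3 = 0: r = r^2 mod 43 = 18^2 = 23
  -> B = 23
s = B^a = 23^32 mod 43  (bits of 32 = 100000)
  bit 0 = 1: r = r^2 * 23 mod 43 = 1^2 * 23 = 1*23 = 23
  bit 1 = 0: r = r^2 mod 43 = 23^2 = 13
  bit 2 = 0: r = r^2 mod 43 = 13^2 = 40
  bit 3 = 0: r = r^2 mod 43 = 40^2 = 9
  bit 4 = 0: r = r^2 mod 43 = 9^2 = 38
  bit 5 = 0: r = r^2 mod 43 = 38^2 = 25
  -> s = B^a = 25

Answer: 25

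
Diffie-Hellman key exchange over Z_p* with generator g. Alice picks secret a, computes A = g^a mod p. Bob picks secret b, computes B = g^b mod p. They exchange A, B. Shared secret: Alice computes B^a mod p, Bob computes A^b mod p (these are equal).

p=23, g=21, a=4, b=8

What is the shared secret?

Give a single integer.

A = 21^4 mod 23  (bits of 4 = 100)
  bit 0 = 1: r = r^2 * 21 mod 23 = 1^2 * 21 = 1*21 = 21
  bit 1 = 0: r = r^2 mod 23 = 21^2 = 4
  bit 2 = 0: r = r^2 mod 23 = 4^2 = 16
  -> A = 16
B = 21^8 mod 23  (bits of 8 = 1000)
  bit 0 = 1: r = r^2 * 21 mod 23 = 1^2 * 21 = 1*21 = 21
  bit 1 = 0: r = r^2 mod 23 = 21^2 = 4
  bit 2 = 0: r = r^2 mod 23 = 4^2 = 16
  bit 3 = 0: r = r^2 mod 23 = 16^2 = 3
  -> B = 3
s = B^a = 3^4 mod 23  (bits of 4 = 100)
  bit 0 = 1: r = r^2 * 3 mod 23 = 1^2 * 3 = 1*3 = 3
  bit 1 = 0: r = r^2 mod 23 = 3^2 = 9
  bit 2 = 0: r = r^2 mod 23 = 9^2 = 12
  -> s = B^a = 12

Answer: 12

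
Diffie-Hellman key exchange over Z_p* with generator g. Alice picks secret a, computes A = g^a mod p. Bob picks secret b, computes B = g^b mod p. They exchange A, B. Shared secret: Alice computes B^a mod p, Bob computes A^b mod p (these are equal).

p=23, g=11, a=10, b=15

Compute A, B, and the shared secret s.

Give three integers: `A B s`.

Answer: 2 10 16

Derivation:
A = 11^10 mod 23  (bits of 10 = 1010)
  bit 0 = 1: r = r^2 * 11 mod 23 = 1^2 * 11 = 1*11 = 11
  bit 1 = 0: r = r^2 mod 23 = 11^2 = 6
  bit 2 = 1: r = r^2 * 11 mod 23 = 6^2 * 11 = 13*11 = 5
  bit 3 = 0: r = r^2 mod 23 = 5^2 = 2
  -> A = 2
B = 11^15 mod 23  (bits of 15 = 1111)
  bit 0 = 1: r = r^2 * 11 mod 23 = 1^2 * 11 = 1*11 = 11
  bit 1 = 1: r = r^2 * 11 mod 23 = 11^2 * 11 = 6*11 = 20
  bit 2 = 1: r = r^2 * 11 mod 23 = 20^2 * 11 = 9*11 = 7
  bit 3 = 1: r = r^2 * 11 mod 23 = 7^2 * 11 = 3*11 = 10
  -> B = 10
s = B^a = 10^10 mod 23  (bits of 10 = 1010)
  bit 0 = 1: r = r^2 * 10 mod 23 = 1^2 * 10 = 1*10 = 10
  bit 1 = 0: r = r^2 mod 23 = 10^2 = 8
  bit 2 = 1: r = r^2 * 10 mod 23 = 8^2 * 10 = 18*10 = 19
  bit 3 = 0: r = r^2 mod 23 = 19^2 = 16
  -> s = B^a = 16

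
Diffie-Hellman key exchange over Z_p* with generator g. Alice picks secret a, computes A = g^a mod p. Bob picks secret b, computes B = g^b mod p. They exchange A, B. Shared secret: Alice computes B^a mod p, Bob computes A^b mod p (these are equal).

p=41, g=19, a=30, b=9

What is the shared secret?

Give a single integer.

Answer: 9

Derivation:
A = 19^30 mod 41  (bits of 30 = 11110)
  bit 0 = 1: r = r^2 * 19 mod 41 = 1^2 * 19 = 1*19 = 19
  bit 1 = 1: r = r^2 * 19 mod 41 = 19^2 * 19 = 33*19 = 12
  bit 2 = 1: r = r^2 * 19 mod 41 = 12^2 * 19 = 21*19 = 30
  bit 3 = 1: r = r^2 * 19 mod 41 = 30^2 * 19 = 39*19 = 3
  bit 4 = 0: r = r^2 mod 41 = 3^2 = 9
  -> A = 9
B = 19^9 mod 41  (bits of 9 = 1001)
  bit 0 = 1: r = r^2 * 19 mod 41 = 1^2 * 19 = 1*19 = 19
  bit 1 = 0: r = r^2 mod 41 = 19^2 = 33
  bit 2 = 0: r = r^2 mod 41 = 33^2 = 23
  bit 3 = 1: r = r^2 * 19 mod 41 = 23^2 * 19 = 37*19 = 6
  -> B = 6
s = B^a = 6^30 mod 41  (bits of 30 = 11110)
  bit 0 = 1: r = r^2 * 6 mod 41 = 1^2 * 6 = 1*6 = 6
  bit 1 = 1: r = r^2 * 6 mod 41 = 6^2 * 6 = 36*6 = 11
  bit 2 = 1: r = r^2 * 6 mod 41 = 11^2 * 6 = 39*6 = 29
  bit 3 = 1: r = r^2 * 6 mod 41 = 29^2 * 6 = 21*6 = 3
  bit 4 = 0: r = r^2 mod 41 = 3^2 = 9
  -> s = B^a = 9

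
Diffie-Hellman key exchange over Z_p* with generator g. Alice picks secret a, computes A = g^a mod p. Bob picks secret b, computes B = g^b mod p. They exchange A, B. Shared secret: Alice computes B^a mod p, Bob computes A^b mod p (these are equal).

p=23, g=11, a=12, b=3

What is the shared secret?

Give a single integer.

A = 11^12 mod 23  (bits of 12 = 1100)
  bit 0 = 1: r = r^2 * 11 mod 23 = 1^2 * 11 = 1*11 = 11
  bit 1 = 1: r = r^2 * 11 mod 23 = 11^2 * 11 = 6*11 = 20
  bit 2 = 0: r = r^2 mod 23 = 20^2 = 9
  bit 3 = 0: r = r^2 mod 23 = 9^2 = 12
  -> A = 12
B = 11^3 mod 23  (bits of 3 = 11)
  bit 0 = 1: r = r^2 * 11 mod 23 = 1^2 * 11 = 1*11 = 11
  bit 1 = 1: r = r^2 * 11 mod 23 = 11^2 * 11 = 6*11 = 20
  -> B = 20
s = B^a = 20^12 mod 23  (bits of 12 = 1100)
  bit 0 = 1: r = r^2 * 20 mod 23 = 1^2 * 20 = 1*20 = 20
  bit 1 = 1: r = r^2 * 20 mod 23 = 20^2 * 20 = 9*20 = 19
  bit 2 = 0: r = r^2 mod 23 = 19^2 = 16
  bit 3 = 0: r = r^2 mod 23 = 16^2 = 3
  -> s = B^a = 3

Answer: 3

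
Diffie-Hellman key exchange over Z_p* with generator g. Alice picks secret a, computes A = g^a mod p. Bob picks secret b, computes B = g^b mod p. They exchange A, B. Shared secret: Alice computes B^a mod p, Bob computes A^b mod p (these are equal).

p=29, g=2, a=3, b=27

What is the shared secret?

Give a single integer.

Answer: 11

Derivation:
A = 2^3 mod 29  (bits of 3 = 11)
  bit 0 = 1: r = r^2 * 2 mod 29 = 1^2 * 2 = 1*2 = 2
  bit 1 = 1: r = r^2 * 2 mod 29 = 2^2 * 2 = 4*2 = 8
  -> A = 8
B = 2^27 mod 29  (bits of 27 = 11011)
  bit 0 = 1: r = r^2 * 2 mod 29 = 1^2 * 2 = 1*2 = 2
  bit 1 = 1: r = r^2 * 2 mod 29 = 2^2 * 2 = 4*2 = 8
  bit 2 = 0: r = r^2 mod 29 = 8^2 = 6
  bit 3 = 1: r = r^2 * 2 mod 29 = 6^2 * 2 = 7*2 = 14
  bit 4 = 1: r = r^2 * 2 mod 29 = 14^2 * 2 = 22*2 = 15
  -> B = 15
s = B^a = 15^3 mod 29  (bits of 3 = 11)
  bit 0 = 1: r = r^2 * 15 mod 29 = 1^2 * 15 = 1*15 = 15
  bit 1 = 1: r = r^2 * 15 mod 29 = 15^2 * 15 = 22*15 = 11
  -> s = B^a = 11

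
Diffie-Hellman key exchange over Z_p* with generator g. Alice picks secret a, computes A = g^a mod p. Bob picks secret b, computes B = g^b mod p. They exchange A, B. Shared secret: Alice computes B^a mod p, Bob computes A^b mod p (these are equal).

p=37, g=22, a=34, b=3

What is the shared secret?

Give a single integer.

A = 22^34 mod 37  (bits of 34 = 100010)
  bit 0 = 1: r = r^2 * 22 mod 37 = 1^2 * 22 = 1*22 = 22
  bit 1 = 0: r = r^2 mod 37 = 22^2 = 3
  bit 2 = 0: r = r^2 mod 37 = 3^2 = 9
  bit 3 = 0: r = r^2 mod 37 = 9^2 = 7
  bit 4 = 1: r = r^2 * 22 mod 37 = 7^2 * 22 = 12*22 = 5
  bit 5 = 0: r = r^2 mod 37 = 5^2 = 25
  -> A = 25
B = 22^3 mod 37  (bits of 3 = 11)
  bit 0 = 1: r = r^2 * 22 mod 37 = 1^2 * 22 = 1*22 = 22
  bit 1 = 1: r = r^2 * 22 mod 37 = 22^2 * 22 = 3*22 = 29
  -> B = 29
s = B^a = 29^34 mod 37  (bits of 34 = 100010)
  bit 0 = 1: r = r^2 * 29 mod 37 = 1^2 * 29 = 1*29 = 29
  bit 1 = 0: r = r^2 mod 37 = 29^2 = 27
  bit 2 = 0: r = r^2 mod 37 = 27^2 = 26
  bit 3 = 0: r = r^2 mod 37 = 26^2 = 10
  bit 4 = 1: r = r^2 * 29 mod 37 = 10^2 * 29 = 26*29 = 14
  bit 5 = 0: r = r^2 mod 37 = 14^2 = 11
  -> s = B^a = 11

Answer: 11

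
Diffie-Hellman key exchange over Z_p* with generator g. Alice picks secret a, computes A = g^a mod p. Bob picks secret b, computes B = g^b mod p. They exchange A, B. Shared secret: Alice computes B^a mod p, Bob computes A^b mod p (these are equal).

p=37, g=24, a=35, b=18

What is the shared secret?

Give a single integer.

Answer: 36

Derivation:
A = 24^35 mod 37  (bits of 35 = 100011)
  bit 0 = 1: r = r^2 * 24 mod 37 = 1^2 * 24 = 1*24 = 24
  bit 1 = 0: r = r^2 mod 37 = 24^2 = 21
  bit 2 = 0: r = r^2 mod 37 = 21^2 = 34
  bit 3 = 0: r = r^2 mod 37 = 34^2 = 9
  bit 4 = 1: r = r^2 * 24 mod 37 = 9^2 * 24 = 7*24 = 20
  bit 5 = 1: r = r^2 * 24 mod 37 = 20^2 * 24 = 30*24 = 17
  -> A = 17
B = 24^18 mod 37  (bits of 18 = 10010)
  bit 0 = 1: r = r^2 * 24 mod 37 = 1^2 * 24 = 1*24 = 24
  bit 1 = 0: r = r^2 mod 37 = 24^2 = 21
  bit 2 = 0: r = r^2 mod 37 = 21^2 = 34
  bit 3 = 1: r = r^2 * 24 mod 37 = 34^2 * 24 = 9*24 = 31
  bit 4 = 0: r = r^2 mod 37 = 31^2 = 36
  -> B = 36
s = B^a = 36^35 mod 37  (bits of 35 = 100011)
  bit 0 = 1: r = r^2 * 36 mod 37 = 1^2 * 36 = 1*36 = 36
  bit 1 = 0: r = r^2 mod 37 = 36^2 = 1
  bit 2 = 0: r = r^2 mod 37 = 1^2 = 1
  bit 3 = 0: r = r^2 mod 37 = 1^2 = 1
  bit 4 = 1: r = r^2 * 36 mod 37 = 1^2 * 36 = 1*36 = 36
  bit 5 = 1: r = r^2 * 36 mod 37 = 36^2 * 36 = 1*36 = 36
  -> s = B^a = 36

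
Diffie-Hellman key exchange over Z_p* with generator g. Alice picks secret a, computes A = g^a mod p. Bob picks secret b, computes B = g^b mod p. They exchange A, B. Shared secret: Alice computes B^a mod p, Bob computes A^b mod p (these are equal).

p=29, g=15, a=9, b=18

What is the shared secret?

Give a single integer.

A = 15^9 mod 29  (bits of 9 = 1001)
  bit 0 = 1: r = r^2 * 15 mod 29 = 1^2 * 15 = 1*15 = 15
  bit 1 = 0: r = r^2 mod 29 = 15^2 = 22
  bit 2 = 0: r = r^2 mod 29 = 22^2 = 20
  bit 3 = 1: r = r^2 * 15 mod 29 = 20^2 * 15 = 23*15 = 26
  -> A = 26
B = 15^18 mod 29  (bits of 18 = 10010)
  bit 0 = 1: r = r^2 * 15 mod 29 = 1^2 * 15 = 1*15 = 15
  bit 1 = 0: r = r^2 mod 29 = 15^2 = 22
  bit 2 = 0: r = r^2 mod 29 = 22^2 = 20
  bit 3 = 1: r = r^2 * 15 mod 29 = 20^2 * 15 = 23*15 = 26
  bit 4 = 0: r = r^2 mod 29 = 26^2 = 9
  -> B = 9
s = B^a = 9^9 mod 29  (bits of 9 = 1001)
  bit 0 = 1: r = r^2 * 9 mod 29 = 1^2 * 9 = 1*9 = 9
  bit 1 = 0: r = r^2 mod 29 = 9^2 = 23
  bit 2 = 0: r = r^2 mod 29 = 23^2 = 7
  bit 3 = 1: r = r^2 * 9 mod 29 = 7^2 * 9 = 20*9 = 6
  -> s = B^a = 6

Answer: 6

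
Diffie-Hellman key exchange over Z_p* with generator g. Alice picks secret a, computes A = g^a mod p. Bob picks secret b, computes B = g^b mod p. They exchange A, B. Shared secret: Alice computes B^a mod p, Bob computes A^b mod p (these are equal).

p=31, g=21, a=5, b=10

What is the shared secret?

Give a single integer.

A = 21^5 mod 31  (bits of 5 = 101)
  bit 0 = 1: r = r^2 * 21 mod 31 = 1^2 * 21 = 1*21 = 21
  bit 1 = 0: r = r^2 mod 31 = 21^2 = 7
  bit 2 = 1: r = r^2 * 21 mod 31 = 7^2 * 21 = 18*21 = 6
  -> A = 6
B = 21^10 mod 31  (bits of 10 = 1010)
  bit 0 = 1: r = r^2 * 21 mod 31 = 1^2 * 21 = 1*21 = 21
  bit 1 = 0: r = r^2 mod 31 = 21^2 = 7
  bit 2 = 1: r = r^2 * 21 mod 31 = 7^2 * 21 = 18*21 = 6
  bit 3 = 0: r = r^2 mod 31 = 6^2 = 5
  -> B = 5
s = B^a = 5^5 mod 31  (bits of 5 = 101)
  bit 0 = 1: r = r^2 * 5 mod 31 = 1^2 * 5 = 1*5 = 5
  bit 1 = 0: r = r^2 mod 31 = 5^2 = 25
  bit 2 = 1: r = r^2 * 5 mod 31 = 25^2 * 5 = 5*5 = 25
  -> s = B^a = 25

Answer: 25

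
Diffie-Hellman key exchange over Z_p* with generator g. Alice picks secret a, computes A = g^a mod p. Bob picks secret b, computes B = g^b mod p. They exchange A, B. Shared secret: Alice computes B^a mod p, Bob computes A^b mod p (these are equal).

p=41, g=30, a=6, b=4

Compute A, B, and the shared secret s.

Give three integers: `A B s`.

Answer: 33 4 37

Derivation:
A = 30^6 mod 41  (bits of 6 = 110)
  bit 0 = 1: r = r^2 * 30 mod 41 = 1^2 * 30 = 1*30 = 30
  bit 1 = 1: r = r^2 * 30 mod 41 = 30^2 * 30 = 39*30 = 22
  bit 2 = 0: r = r^2 mod 41 = 22^2 = 33
  -> A = 33
B = 30^4 mod 41  (bits of 4 = 100)
  bit 0 = 1: r = r^2 * 30 mod 41 = 1^2 * 30 = 1*30 = 30
  bit 1 = 0: r = r^2 mod 41 = 30^2 = 39
  bit 2 = 0: r = r^2 mod 41 = 39^2 = 4
  -> B = 4
s = B^a = 4^6 mod 41  (bits of 6 = 110)
  bit 0 = 1: r = r^2 * 4 mod 41 = 1^2 * 4 = 1*4 = 4
  bit 1 = 1: r = r^2 * 4 mod 41 = 4^2 * 4 = 16*4 = 23
  bit 2 = 0: r = r^2 mod 41 = 23^2 = 37
  -> s = B^a = 37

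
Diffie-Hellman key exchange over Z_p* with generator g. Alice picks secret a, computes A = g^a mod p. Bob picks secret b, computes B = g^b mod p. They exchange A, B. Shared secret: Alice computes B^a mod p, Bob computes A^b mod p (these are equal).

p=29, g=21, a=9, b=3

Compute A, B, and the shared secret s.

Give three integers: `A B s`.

Answer: 14 10 18

Derivation:
A = 21^9 mod 29  (bits of 9 = 1001)
  bit 0 = 1: r = r^2 * 21 mod 29 = 1^2 * 21 = 1*21 = 21
  bit 1 = 0: r = r^2 mod 29 = 21^2 = 6
  bit 2 = 0: r = r^2 mod 29 = 6^2 = 7
  bit 3 = 1: r = r^2 * 21 mod 29 = 7^2 * 21 = 20*21 = 14
  -> A = 14
B = 21^3 mod 29  (bits of 3 = 11)
  bit 0 = 1: r = r^2 * 21 mod 29 = 1^2 * 21 = 1*21 = 21
  bit 1 = 1: r = r^2 * 21 mod 29 = 21^2 * 21 = 6*21 = 10
  -> B = 10
s = B^a = 10^9 mod 29  (bits of 9 = 1001)
  bit 0 = 1: r = r^2 * 10 mod 29 = 1^2 * 10 = 1*10 = 10
  bit 1 = 0: r = r^2 mod 29 = 10^2 = 13
  bit 2 = 0: r = r^2 mod 29 = 13^2 = 24
  bit 3 = 1: r = r^2 * 10 mod 29 = 24^2 * 10 = 25*10 = 18
  -> s = B^a = 18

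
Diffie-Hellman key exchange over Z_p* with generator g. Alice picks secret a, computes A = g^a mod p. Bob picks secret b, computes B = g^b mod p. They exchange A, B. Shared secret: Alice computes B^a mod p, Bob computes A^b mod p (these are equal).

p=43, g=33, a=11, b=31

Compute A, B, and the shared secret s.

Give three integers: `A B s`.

Answer: 28 20 18

Derivation:
A = 33^11 mod 43  (bits of 11 = 1011)
  bit 0 = 1: r = r^2 * 33 mod 43 = 1^2 * 33 = 1*33 = 33
  bit 1 = 0: r = r^2 mod 43 = 33^2 = 14
  bit 2 = 1: r = r^2 * 33 mod 43 = 14^2 * 33 = 24*33 = 18
  bit 3 = 1: r = r^2 * 33 mod 43 = 18^2 * 33 = 23*33 = 28
  -> A = 28
B = 33^31 mod 43  (bits of 31 = 11111)
  bit 0 = 1: r = r^2 * 33 mod 43 = 1^2 * 33 = 1*33 = 33
  bit 1 = 1: r = r^2 * 33 mod 43 = 33^2 * 33 = 14*33 = 32
  bit 2 = 1: r = r^2 * 33 mod 43 = 32^2 * 33 = 35*33 = 37
  bit 3 = 1: r = r^2 * 33 mod 43 = 37^2 * 33 = 36*33 = 27
  bit 4 = 1: r = r^2 * 33 mod 43 = 27^2 * 33 = 41*33 = 20
  -> B = 20
s = B^a = 20^11 mod 43  (bits of 11 = 1011)
  bit 0 = 1: r = r^2 * 20 mod 43 = 1^2 * 20 = 1*20 = 20
  bit 1 = 0: r = r^2 mod 43 = 20^2 = 13
  bit 2 = 1: r = r^2 * 20 mod 43 = 13^2 * 20 = 40*20 = 26
  bit 3 = 1: r = r^2 * 20 mod 43 = 26^2 * 20 = 31*20 = 18
  -> s = B^a = 18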